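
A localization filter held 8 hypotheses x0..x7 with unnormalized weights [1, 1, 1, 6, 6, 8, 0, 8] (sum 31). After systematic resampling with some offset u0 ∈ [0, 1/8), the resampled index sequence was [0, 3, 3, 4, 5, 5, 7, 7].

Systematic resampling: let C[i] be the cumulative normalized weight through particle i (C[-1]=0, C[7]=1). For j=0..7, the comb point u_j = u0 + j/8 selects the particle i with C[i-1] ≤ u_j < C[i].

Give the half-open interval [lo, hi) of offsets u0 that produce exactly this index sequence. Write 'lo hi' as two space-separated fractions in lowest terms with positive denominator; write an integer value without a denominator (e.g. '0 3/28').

0 1/31

C = [1/31, 2/31, 3/31, 9/31, 15/31, 23/31, 23/31, 1]
j=0 picked index 0: u0 ∈ [0, 1/31)
j=1 picked index 3: u0 ∈ [-7/248, 41/248)
j=2 picked index 3: u0 ∈ [-19/124, 5/124)
j=3 picked index 4: u0 ∈ [-21/248, 27/248)
j=4 picked index 5: u0 ∈ [-1/62, 15/62)
j=5 picked index 5: u0 ∈ [-35/248, 29/248)
j=6 picked index 7: u0 ∈ [-1/124, 1/4)
j=7 picked index 7: u0 ∈ [-33/248, 1/8)
intersection: [0, 1/31)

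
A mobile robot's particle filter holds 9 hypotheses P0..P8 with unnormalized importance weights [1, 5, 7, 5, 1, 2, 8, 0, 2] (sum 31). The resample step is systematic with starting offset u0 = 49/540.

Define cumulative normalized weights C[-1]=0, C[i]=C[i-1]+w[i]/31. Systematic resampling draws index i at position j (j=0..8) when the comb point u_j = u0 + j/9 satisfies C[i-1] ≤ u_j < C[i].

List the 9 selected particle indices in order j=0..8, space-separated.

1 2 2 3 3 5 6 6 8

C = [1/31, 6/31, 13/31, 18/31, 19/31, 21/31, 29/31, 29/31, 1]
j=0: u_0=49/540 ∈ [1/31, 6/31) → index 1
j=1: u_1=109/540 ∈ [6/31, 13/31) → index 2
j=2: u_2=169/540 ∈ [6/31, 13/31) → index 2
j=3: u_3=229/540 ∈ [13/31, 18/31) → index 3
j=4: u_4=289/540 ∈ [13/31, 18/31) → index 3
j=5: u_5=349/540 ∈ [19/31, 21/31) → index 5
j=6: u_6=409/540 ∈ [21/31, 29/31) → index 6
j=7: u_7=469/540 ∈ [21/31, 29/31) → index 6
j=8: u_8=529/540 ∈ [29/31, 1) → index 8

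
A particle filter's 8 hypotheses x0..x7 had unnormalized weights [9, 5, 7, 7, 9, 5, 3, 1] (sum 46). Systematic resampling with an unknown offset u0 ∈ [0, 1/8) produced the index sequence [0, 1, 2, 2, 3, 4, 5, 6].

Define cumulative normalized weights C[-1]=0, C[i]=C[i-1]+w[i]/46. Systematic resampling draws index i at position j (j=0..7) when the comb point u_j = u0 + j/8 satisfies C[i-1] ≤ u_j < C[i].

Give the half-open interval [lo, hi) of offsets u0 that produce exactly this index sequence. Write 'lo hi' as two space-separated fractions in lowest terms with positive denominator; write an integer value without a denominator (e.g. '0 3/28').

C = [9/46, 7/23, 21/46, 14/23, 37/46, 21/23, 45/46, 1]
j=0 picked index 0: u0 ∈ [0, 9/46)
j=1 picked index 1: u0 ∈ [13/184, 33/184)
j=2 picked index 2: u0 ∈ [5/92, 19/92)
j=3 picked index 2: u0 ∈ [-13/184, 15/184)
j=4 picked index 3: u0 ∈ [-1/23, 5/46)
j=5 picked index 4: u0 ∈ [-3/184, 33/184)
j=6 picked index 5: u0 ∈ [5/92, 15/92)
j=7 picked index 6: u0 ∈ [7/184, 19/184)
intersection: [13/184, 15/184)

13/184 15/184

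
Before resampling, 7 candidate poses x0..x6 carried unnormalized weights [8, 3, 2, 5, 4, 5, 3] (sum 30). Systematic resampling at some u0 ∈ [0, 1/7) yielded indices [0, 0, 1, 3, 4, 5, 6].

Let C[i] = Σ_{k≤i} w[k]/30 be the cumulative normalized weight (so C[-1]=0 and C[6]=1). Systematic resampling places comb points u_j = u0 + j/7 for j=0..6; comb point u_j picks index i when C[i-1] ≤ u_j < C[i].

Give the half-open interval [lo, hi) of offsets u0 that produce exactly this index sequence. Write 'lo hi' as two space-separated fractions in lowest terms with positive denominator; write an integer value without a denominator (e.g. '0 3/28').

C = [4/15, 11/30, 13/30, 3/5, 11/15, 9/10, 1]
j=0 picked index 0: u0 ∈ [0, 4/15)
j=1 picked index 0: u0 ∈ [-1/7, 13/105)
j=2 picked index 1: u0 ∈ [-2/105, 17/210)
j=3 picked index 3: u0 ∈ [1/210, 6/35)
j=4 picked index 4: u0 ∈ [1/35, 17/105)
j=5 picked index 5: u0 ∈ [2/105, 13/70)
j=6 picked index 6: u0 ∈ [3/70, 1/7)
intersection: [3/70, 17/210)

3/70 17/210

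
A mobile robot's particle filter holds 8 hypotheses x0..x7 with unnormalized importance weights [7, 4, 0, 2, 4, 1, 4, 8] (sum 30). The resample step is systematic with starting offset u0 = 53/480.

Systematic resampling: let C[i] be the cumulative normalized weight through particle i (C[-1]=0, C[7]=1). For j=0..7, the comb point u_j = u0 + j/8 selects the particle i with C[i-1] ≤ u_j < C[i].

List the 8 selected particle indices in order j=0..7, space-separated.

C = [7/30, 11/30, 11/30, 13/30, 17/30, 3/5, 11/15, 1]
j=0: u_0=53/480 ∈ [0, 7/30) → index 0
j=1: u_1=113/480 ∈ [7/30, 11/30) → index 1
j=2: u_2=173/480 ∈ [7/30, 11/30) → index 1
j=3: u_3=233/480 ∈ [13/30, 17/30) → index 4
j=4: u_4=293/480 ∈ [3/5, 11/15) → index 6
j=5: u_5=353/480 ∈ [11/15, 1) → index 7
j=6: u_6=413/480 ∈ [11/15, 1) → index 7
j=7: u_7=473/480 ∈ [11/15, 1) → index 7

0 1 1 4 6 7 7 7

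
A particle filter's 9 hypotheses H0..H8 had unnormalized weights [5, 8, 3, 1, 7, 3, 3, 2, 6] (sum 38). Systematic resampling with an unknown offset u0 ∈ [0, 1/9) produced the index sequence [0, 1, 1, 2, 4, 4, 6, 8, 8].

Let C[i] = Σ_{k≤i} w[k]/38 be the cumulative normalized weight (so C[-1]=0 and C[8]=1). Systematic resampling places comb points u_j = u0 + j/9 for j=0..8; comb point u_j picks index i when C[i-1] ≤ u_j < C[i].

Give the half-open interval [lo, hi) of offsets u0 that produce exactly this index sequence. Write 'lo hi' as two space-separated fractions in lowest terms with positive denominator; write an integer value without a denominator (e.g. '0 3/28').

11/171 13/171

C = [5/38, 13/38, 8/19, 17/38, 12/19, 27/38, 15/19, 16/19, 1]
j=0 picked index 0: u0 ∈ [0, 5/38)
j=1 picked index 1: u0 ∈ [7/342, 79/342)
j=2 picked index 1: u0 ∈ [-31/342, 41/342)
j=3 picked index 2: u0 ∈ [1/114, 5/57)
j=4 picked index 4: u0 ∈ [1/342, 32/171)
j=5 picked index 4: u0 ∈ [-37/342, 13/171)
j=6 picked index 6: u0 ∈ [5/114, 7/57)
j=7 picked index 8: u0 ∈ [11/171, 2/9)
j=8 picked index 8: u0 ∈ [-8/171, 1/9)
intersection: [11/171, 13/171)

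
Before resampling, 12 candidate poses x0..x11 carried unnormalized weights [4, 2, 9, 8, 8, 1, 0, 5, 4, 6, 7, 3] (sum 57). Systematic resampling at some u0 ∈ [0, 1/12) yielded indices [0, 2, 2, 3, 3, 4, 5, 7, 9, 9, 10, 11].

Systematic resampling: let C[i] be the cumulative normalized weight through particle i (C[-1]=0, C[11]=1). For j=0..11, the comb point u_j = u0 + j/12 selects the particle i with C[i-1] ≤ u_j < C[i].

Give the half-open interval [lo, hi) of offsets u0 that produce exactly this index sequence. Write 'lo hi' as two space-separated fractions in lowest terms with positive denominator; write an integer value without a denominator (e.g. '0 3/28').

C = [4/57, 2/19, 5/19, 23/57, 31/57, 32/57, 32/57, 37/57, 41/57, 47/57, 18/19, 1]
j=0 picked index 0: u0 ∈ [0, 4/57)
j=1 picked index 2: u0 ∈ [5/228, 41/228)
j=2 picked index 2: u0 ∈ [-7/114, 11/114)
j=3 picked index 3: u0 ∈ [1/76, 35/228)
j=4 picked index 3: u0 ∈ [-4/57, 4/57)
j=5 picked index 4: u0 ∈ [-1/76, 29/228)
j=6 picked index 5: u0 ∈ [5/114, 7/114)
j=7 picked index 7: u0 ∈ [-5/228, 5/76)
j=8 picked index 9: u0 ∈ [1/19, 3/19)
j=9 picked index 9: u0 ∈ [-7/228, 17/228)
j=10 picked index 10: u0 ∈ [-1/114, 13/114)
j=11 picked index 11: u0 ∈ [7/228, 1/12)
intersection: [1/19, 7/114)

1/19 7/114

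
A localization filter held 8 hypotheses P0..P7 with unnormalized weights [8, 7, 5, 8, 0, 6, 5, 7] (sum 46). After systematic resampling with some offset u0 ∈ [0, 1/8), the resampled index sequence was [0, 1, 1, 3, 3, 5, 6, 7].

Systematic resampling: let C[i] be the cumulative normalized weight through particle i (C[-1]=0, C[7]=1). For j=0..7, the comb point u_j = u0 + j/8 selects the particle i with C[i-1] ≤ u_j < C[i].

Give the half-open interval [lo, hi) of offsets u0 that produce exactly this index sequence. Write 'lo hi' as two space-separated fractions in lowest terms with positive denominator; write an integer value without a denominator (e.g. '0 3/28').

11/184 7/92

C = [4/23, 15/46, 10/23, 14/23, 14/23, 17/23, 39/46, 1]
j=0 picked index 0: u0 ∈ [0, 4/23)
j=1 picked index 1: u0 ∈ [9/184, 37/184)
j=2 picked index 1: u0 ∈ [-7/92, 7/92)
j=3 picked index 3: u0 ∈ [11/184, 43/184)
j=4 picked index 3: u0 ∈ [-3/46, 5/46)
j=5 picked index 5: u0 ∈ [-3/184, 21/184)
j=6 picked index 6: u0 ∈ [-1/92, 9/92)
j=7 picked index 7: u0 ∈ [-5/184, 1/8)
intersection: [11/184, 7/92)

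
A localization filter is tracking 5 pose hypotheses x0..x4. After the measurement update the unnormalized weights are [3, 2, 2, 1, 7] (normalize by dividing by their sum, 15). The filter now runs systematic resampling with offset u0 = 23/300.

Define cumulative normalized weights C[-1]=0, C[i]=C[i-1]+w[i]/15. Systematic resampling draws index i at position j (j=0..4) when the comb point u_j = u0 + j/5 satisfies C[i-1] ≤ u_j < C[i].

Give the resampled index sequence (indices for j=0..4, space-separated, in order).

0 1 3 4 4

C = [1/5, 1/3, 7/15, 8/15, 1]
j=0: u_0=23/300 ∈ [0, 1/5) → index 0
j=1: u_1=83/300 ∈ [1/5, 1/3) → index 1
j=2: u_2=143/300 ∈ [7/15, 8/15) → index 3
j=3: u_3=203/300 ∈ [8/15, 1) → index 4
j=4: u_4=263/300 ∈ [8/15, 1) → index 4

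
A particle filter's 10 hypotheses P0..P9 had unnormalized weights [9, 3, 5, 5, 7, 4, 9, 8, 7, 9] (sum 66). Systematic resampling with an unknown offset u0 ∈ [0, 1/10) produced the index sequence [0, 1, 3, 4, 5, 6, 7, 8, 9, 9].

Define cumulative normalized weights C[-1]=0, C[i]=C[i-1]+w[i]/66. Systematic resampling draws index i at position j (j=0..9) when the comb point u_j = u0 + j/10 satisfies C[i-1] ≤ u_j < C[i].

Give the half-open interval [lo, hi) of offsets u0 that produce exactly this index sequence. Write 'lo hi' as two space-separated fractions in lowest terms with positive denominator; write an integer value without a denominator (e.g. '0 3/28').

7/110 9/110

C = [3/22, 2/11, 17/66, 1/3, 29/66, 1/2, 7/11, 25/33, 19/22, 1]
j=0 picked index 0: u0 ∈ [0, 3/22)
j=1 picked index 1: u0 ∈ [2/55, 9/110)
j=2 picked index 3: u0 ∈ [19/330, 2/15)
j=3 picked index 4: u0 ∈ [1/30, 23/165)
j=4 picked index 5: u0 ∈ [13/330, 1/10)
j=5 picked index 6: u0 ∈ [0, 3/22)
j=6 picked index 7: u0 ∈ [2/55, 26/165)
j=7 picked index 8: u0 ∈ [19/330, 9/55)
j=8 picked index 9: u0 ∈ [7/110, 1/5)
j=9 picked index 9: u0 ∈ [-2/55, 1/10)
intersection: [7/110, 9/110)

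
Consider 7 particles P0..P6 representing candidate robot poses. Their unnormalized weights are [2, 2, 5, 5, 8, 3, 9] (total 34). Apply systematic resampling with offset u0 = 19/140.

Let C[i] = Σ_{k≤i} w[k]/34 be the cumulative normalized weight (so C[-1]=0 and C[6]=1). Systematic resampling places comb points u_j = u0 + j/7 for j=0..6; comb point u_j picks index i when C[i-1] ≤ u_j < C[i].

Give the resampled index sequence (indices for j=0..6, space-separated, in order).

C = [1/17, 2/17, 9/34, 7/17, 11/17, 25/34, 1]
j=0: u_0=19/140 ∈ [2/17, 9/34) → index 2
j=1: u_1=39/140 ∈ [9/34, 7/17) → index 3
j=2: u_2=59/140 ∈ [7/17, 11/17) → index 4
j=3: u_3=79/140 ∈ [7/17, 11/17) → index 4
j=4: u_4=99/140 ∈ [11/17, 25/34) → index 5
j=5: u_5=17/20 ∈ [25/34, 1) → index 6
j=6: u_6=139/140 ∈ [25/34, 1) → index 6

2 3 4 4 5 6 6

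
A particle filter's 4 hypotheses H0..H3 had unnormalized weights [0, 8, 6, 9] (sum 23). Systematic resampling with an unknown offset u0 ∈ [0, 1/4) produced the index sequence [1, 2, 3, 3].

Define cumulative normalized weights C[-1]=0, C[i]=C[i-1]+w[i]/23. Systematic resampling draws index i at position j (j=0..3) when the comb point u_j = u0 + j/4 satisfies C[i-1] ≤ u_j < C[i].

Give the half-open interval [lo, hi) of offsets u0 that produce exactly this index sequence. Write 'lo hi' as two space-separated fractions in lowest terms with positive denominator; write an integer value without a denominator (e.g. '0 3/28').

C = [0, 8/23, 14/23, 1]
j=0 picked index 1: u0 ∈ [0, 8/23)
j=1 picked index 2: u0 ∈ [9/92, 33/92)
j=2 picked index 3: u0 ∈ [5/46, 1/2)
j=3 picked index 3: u0 ∈ [-13/92, 1/4)
intersection: [5/46, 1/4)

5/46 1/4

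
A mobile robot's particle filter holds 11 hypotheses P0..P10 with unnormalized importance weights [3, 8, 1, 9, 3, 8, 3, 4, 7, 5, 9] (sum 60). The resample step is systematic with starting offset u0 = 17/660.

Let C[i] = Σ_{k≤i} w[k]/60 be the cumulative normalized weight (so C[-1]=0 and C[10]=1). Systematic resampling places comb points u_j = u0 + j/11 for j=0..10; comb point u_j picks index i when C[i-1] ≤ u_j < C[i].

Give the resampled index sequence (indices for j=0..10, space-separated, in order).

C = [1/20, 11/60, 1/5, 7/20, 2/5, 8/15, 7/12, 13/20, 23/30, 17/20, 1]
j=0: u_0=17/660 ∈ [0, 1/20) → index 0
j=1: u_1=7/60 ∈ [1/20, 11/60) → index 1
j=2: u_2=137/660 ∈ [1/5, 7/20) → index 3
j=3: u_3=197/660 ∈ [1/5, 7/20) → index 3
j=4: u_4=257/660 ∈ [7/20, 2/5) → index 4
j=5: u_5=317/660 ∈ [2/5, 8/15) → index 5
j=6: u_6=377/660 ∈ [8/15, 7/12) → index 6
j=7: u_7=437/660 ∈ [13/20, 23/30) → index 8
j=8: u_8=497/660 ∈ [13/20, 23/30) → index 8
j=9: u_9=557/660 ∈ [23/30, 17/20) → index 9
j=10: u_10=617/660 ∈ [17/20, 1) → index 10

0 1 3 3 4 5 6 8 8 9 10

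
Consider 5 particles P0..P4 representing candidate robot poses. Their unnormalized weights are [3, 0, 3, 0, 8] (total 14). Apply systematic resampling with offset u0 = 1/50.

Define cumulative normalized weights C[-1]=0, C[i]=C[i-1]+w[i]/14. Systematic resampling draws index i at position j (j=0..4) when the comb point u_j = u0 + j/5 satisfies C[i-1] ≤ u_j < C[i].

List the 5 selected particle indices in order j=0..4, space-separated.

C = [3/14, 3/14, 3/7, 3/7, 1]
j=0: u_0=1/50 ∈ [0, 3/14) → index 0
j=1: u_1=11/50 ∈ [3/14, 3/7) → index 2
j=2: u_2=21/50 ∈ [3/14, 3/7) → index 2
j=3: u_3=31/50 ∈ [3/7, 1) → index 4
j=4: u_4=41/50 ∈ [3/7, 1) → index 4

0 2 2 4 4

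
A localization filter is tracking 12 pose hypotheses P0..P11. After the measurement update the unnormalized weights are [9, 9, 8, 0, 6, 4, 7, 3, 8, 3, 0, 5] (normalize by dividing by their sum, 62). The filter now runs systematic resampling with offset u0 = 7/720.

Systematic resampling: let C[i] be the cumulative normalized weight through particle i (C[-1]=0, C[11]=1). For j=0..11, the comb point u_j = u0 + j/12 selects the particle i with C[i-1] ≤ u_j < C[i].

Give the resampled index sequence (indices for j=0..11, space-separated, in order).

C = [9/62, 9/31, 13/31, 13/31, 16/31, 18/31, 43/62, 23/31, 27/31, 57/62, 57/62, 1]
j=0: u_0=7/720 ∈ [0, 9/62) → index 0
j=1: u_1=67/720 ∈ [0, 9/62) → index 0
j=2: u_2=127/720 ∈ [9/62, 9/31) → index 1
j=3: u_3=187/720 ∈ [9/62, 9/31) → index 1
j=4: u_4=247/720 ∈ [9/31, 13/31) → index 2
j=5: u_5=307/720 ∈ [13/31, 16/31) → index 4
j=6: u_6=367/720 ∈ [13/31, 16/31) → index 4
j=7: u_7=427/720 ∈ [18/31, 43/62) → index 6
j=8: u_8=487/720 ∈ [18/31, 43/62) → index 6
j=9: u_9=547/720 ∈ [23/31, 27/31) → index 8
j=10: u_10=607/720 ∈ [23/31, 27/31) → index 8
j=11: u_11=667/720 ∈ [57/62, 1) → index 11

0 0 1 1 2 4 4 6 6 8 8 11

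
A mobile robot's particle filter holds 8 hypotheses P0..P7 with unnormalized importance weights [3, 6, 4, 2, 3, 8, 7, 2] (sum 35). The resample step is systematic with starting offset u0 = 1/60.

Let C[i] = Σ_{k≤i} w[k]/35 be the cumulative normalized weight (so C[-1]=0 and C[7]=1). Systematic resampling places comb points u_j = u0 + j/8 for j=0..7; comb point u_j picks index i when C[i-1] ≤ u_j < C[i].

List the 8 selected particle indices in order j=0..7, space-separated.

C = [3/35, 9/35, 13/35, 3/7, 18/35, 26/35, 33/35, 1]
j=0: u_0=1/60 ∈ [0, 3/35) → index 0
j=1: u_1=17/120 ∈ [3/35, 9/35) → index 1
j=2: u_2=4/15 ∈ [9/35, 13/35) → index 2
j=3: u_3=47/120 ∈ [13/35, 3/7) → index 3
j=4: u_4=31/60 ∈ [18/35, 26/35) → index 5
j=5: u_5=77/120 ∈ [18/35, 26/35) → index 5
j=6: u_6=23/30 ∈ [26/35, 33/35) → index 6
j=7: u_7=107/120 ∈ [26/35, 33/35) → index 6

0 1 2 3 5 5 6 6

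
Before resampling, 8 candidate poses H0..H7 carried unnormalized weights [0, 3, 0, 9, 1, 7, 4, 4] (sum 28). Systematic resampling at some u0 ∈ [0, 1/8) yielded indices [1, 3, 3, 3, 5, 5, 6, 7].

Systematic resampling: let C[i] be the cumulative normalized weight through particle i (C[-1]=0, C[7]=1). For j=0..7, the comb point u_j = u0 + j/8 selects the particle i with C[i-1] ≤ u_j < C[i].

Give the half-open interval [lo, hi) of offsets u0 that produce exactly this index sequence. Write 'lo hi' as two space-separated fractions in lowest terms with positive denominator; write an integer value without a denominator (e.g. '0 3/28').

0 3/56

C = [0, 3/28, 3/28, 3/7, 13/28, 5/7, 6/7, 1]
j=0 picked index 1: u0 ∈ [0, 3/28)
j=1 picked index 3: u0 ∈ [-1/56, 17/56)
j=2 picked index 3: u0 ∈ [-1/7, 5/28)
j=3 picked index 3: u0 ∈ [-15/56, 3/56)
j=4 picked index 5: u0 ∈ [-1/28, 3/14)
j=5 picked index 5: u0 ∈ [-9/56, 5/56)
j=6 picked index 6: u0 ∈ [-1/28, 3/28)
j=7 picked index 7: u0 ∈ [-1/56, 1/8)
intersection: [0, 3/56)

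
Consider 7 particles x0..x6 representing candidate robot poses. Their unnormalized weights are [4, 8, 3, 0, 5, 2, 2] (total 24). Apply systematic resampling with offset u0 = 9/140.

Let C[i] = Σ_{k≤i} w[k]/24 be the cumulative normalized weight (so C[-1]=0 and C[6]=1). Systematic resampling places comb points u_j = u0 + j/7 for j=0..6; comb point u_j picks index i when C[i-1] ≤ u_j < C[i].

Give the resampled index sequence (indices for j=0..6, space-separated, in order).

C = [1/6, 1/2, 5/8, 5/8, 5/6, 11/12, 1]
j=0: u_0=9/140 ∈ [0, 1/6) → index 0
j=1: u_1=29/140 ∈ [1/6, 1/2) → index 1
j=2: u_2=7/20 ∈ [1/6, 1/2) → index 1
j=3: u_3=69/140 ∈ [1/6, 1/2) → index 1
j=4: u_4=89/140 ∈ [5/8, 5/6) → index 4
j=5: u_5=109/140 ∈ [5/8, 5/6) → index 4
j=6: u_6=129/140 ∈ [11/12, 1) → index 6

0 1 1 1 4 4 6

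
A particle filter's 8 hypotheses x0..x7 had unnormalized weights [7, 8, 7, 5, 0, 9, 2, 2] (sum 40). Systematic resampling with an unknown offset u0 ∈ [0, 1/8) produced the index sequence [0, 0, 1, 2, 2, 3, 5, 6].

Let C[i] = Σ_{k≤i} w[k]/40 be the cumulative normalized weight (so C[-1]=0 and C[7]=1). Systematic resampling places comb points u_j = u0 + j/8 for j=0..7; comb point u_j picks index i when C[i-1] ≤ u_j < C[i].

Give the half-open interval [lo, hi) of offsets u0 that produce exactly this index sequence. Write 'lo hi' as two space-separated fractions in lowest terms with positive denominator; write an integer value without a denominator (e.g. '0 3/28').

1/40 1/20

C = [7/40, 3/8, 11/20, 27/40, 27/40, 9/10, 19/20, 1]
j=0 picked index 0: u0 ∈ [0, 7/40)
j=1 picked index 0: u0 ∈ [-1/8, 1/20)
j=2 picked index 1: u0 ∈ [-3/40, 1/8)
j=3 picked index 2: u0 ∈ [0, 7/40)
j=4 picked index 2: u0 ∈ [-1/8, 1/20)
j=5 picked index 3: u0 ∈ [-3/40, 1/20)
j=6 picked index 5: u0 ∈ [-3/40, 3/20)
j=7 picked index 6: u0 ∈ [1/40, 3/40)
intersection: [1/40, 1/20)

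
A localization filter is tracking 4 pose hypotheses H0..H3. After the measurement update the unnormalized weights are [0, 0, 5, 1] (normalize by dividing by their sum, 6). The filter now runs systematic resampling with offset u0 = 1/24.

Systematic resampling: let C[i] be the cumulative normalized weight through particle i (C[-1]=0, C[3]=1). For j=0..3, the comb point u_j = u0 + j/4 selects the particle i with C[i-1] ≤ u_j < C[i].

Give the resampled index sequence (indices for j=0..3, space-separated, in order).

2 2 2 2

C = [0, 0, 5/6, 1]
j=0: u_0=1/24 ∈ [0, 5/6) → index 2
j=1: u_1=7/24 ∈ [0, 5/6) → index 2
j=2: u_2=13/24 ∈ [0, 5/6) → index 2
j=3: u_3=19/24 ∈ [0, 5/6) → index 2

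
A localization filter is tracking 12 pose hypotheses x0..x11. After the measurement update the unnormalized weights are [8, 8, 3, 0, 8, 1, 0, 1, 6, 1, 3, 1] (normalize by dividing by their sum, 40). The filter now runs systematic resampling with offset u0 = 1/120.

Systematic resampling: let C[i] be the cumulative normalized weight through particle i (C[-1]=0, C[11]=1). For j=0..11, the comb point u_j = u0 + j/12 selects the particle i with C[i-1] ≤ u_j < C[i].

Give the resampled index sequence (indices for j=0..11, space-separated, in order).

0 0 0 1 1 2 4 4 5 8 8 10

C = [1/5, 2/5, 19/40, 19/40, 27/40, 7/10, 7/10, 29/40, 7/8, 9/10, 39/40, 1]
j=0: u_0=1/120 ∈ [0, 1/5) → index 0
j=1: u_1=11/120 ∈ [0, 1/5) → index 0
j=2: u_2=7/40 ∈ [0, 1/5) → index 0
j=3: u_3=31/120 ∈ [1/5, 2/5) → index 1
j=4: u_4=41/120 ∈ [1/5, 2/5) → index 1
j=5: u_5=17/40 ∈ [2/5, 19/40) → index 2
j=6: u_6=61/120 ∈ [19/40, 27/40) → index 4
j=7: u_7=71/120 ∈ [19/40, 27/40) → index 4
j=8: u_8=27/40 ∈ [27/40, 7/10) → index 5
j=9: u_9=91/120 ∈ [29/40, 7/8) → index 8
j=10: u_10=101/120 ∈ [29/40, 7/8) → index 8
j=11: u_11=37/40 ∈ [9/10, 39/40) → index 10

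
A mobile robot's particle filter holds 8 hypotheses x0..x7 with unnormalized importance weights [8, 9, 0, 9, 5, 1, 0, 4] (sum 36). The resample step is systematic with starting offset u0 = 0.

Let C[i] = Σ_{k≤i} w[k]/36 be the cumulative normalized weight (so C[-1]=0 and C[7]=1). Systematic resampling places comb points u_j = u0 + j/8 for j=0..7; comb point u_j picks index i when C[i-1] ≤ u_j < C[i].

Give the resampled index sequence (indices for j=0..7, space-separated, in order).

C = [2/9, 17/36, 17/36, 13/18, 31/36, 8/9, 8/9, 1]
j=0: u_0=0 ∈ [0, 2/9) → index 0
j=1: u_1=1/8 ∈ [0, 2/9) → index 0
j=2: u_2=1/4 ∈ [2/9, 17/36) → index 1
j=3: u_3=3/8 ∈ [2/9, 17/36) → index 1
j=4: u_4=1/2 ∈ [17/36, 13/18) → index 3
j=5: u_5=5/8 ∈ [17/36, 13/18) → index 3
j=6: u_6=3/4 ∈ [13/18, 31/36) → index 4
j=7: u_7=7/8 ∈ [31/36, 8/9) → index 5

0 0 1 1 3 3 4 5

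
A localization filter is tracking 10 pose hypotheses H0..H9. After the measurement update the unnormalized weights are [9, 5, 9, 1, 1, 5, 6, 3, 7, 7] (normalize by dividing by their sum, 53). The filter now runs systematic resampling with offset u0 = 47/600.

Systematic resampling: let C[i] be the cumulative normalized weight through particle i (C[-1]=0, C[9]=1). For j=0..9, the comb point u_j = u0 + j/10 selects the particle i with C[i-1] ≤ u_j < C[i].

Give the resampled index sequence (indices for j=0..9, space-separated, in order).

0 1 2 2 5 6 6 8 9 9

C = [9/53, 14/53, 23/53, 24/53, 25/53, 30/53, 36/53, 39/53, 46/53, 1]
j=0: u_0=47/600 ∈ [0, 9/53) → index 0
j=1: u_1=107/600 ∈ [9/53, 14/53) → index 1
j=2: u_2=167/600 ∈ [14/53, 23/53) → index 2
j=3: u_3=227/600 ∈ [14/53, 23/53) → index 2
j=4: u_4=287/600 ∈ [25/53, 30/53) → index 5
j=5: u_5=347/600 ∈ [30/53, 36/53) → index 6
j=6: u_6=407/600 ∈ [30/53, 36/53) → index 6
j=7: u_7=467/600 ∈ [39/53, 46/53) → index 8
j=8: u_8=527/600 ∈ [46/53, 1) → index 9
j=9: u_9=587/600 ∈ [46/53, 1) → index 9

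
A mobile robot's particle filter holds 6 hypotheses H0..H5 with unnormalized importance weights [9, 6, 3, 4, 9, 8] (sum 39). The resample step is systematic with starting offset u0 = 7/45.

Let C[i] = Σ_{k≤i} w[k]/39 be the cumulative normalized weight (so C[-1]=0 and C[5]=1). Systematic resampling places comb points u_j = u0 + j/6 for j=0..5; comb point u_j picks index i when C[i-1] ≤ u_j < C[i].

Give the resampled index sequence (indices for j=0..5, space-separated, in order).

C = [3/13, 5/13, 6/13, 22/39, 31/39, 1]
j=0: u_0=7/45 ∈ [0, 3/13) → index 0
j=1: u_1=29/90 ∈ [3/13, 5/13) → index 1
j=2: u_2=22/45 ∈ [6/13, 22/39) → index 3
j=3: u_3=59/90 ∈ [22/39, 31/39) → index 4
j=4: u_4=37/45 ∈ [31/39, 1) → index 5
j=5: u_5=89/90 ∈ [31/39, 1) → index 5

0 1 3 4 5 5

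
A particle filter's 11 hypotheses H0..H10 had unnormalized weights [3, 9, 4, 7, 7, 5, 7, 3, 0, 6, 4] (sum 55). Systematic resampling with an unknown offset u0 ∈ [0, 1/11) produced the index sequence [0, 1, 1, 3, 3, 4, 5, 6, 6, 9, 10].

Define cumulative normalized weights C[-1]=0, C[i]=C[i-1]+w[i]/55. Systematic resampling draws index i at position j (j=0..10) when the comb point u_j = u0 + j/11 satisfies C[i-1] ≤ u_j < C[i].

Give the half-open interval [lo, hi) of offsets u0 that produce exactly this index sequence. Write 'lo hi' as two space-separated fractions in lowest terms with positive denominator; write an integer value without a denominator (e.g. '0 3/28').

1/55 2/55

C = [3/55, 12/55, 16/55, 23/55, 6/11, 7/11, 42/55, 9/11, 9/11, 51/55, 1]
j=0 picked index 0: u0 ∈ [0, 3/55)
j=1 picked index 1: u0 ∈ [-2/55, 7/55)
j=2 picked index 1: u0 ∈ [-7/55, 2/55)
j=3 picked index 3: u0 ∈ [1/55, 8/55)
j=4 picked index 3: u0 ∈ [-4/55, 3/55)
j=5 picked index 4: u0 ∈ [-2/55, 1/11)
j=6 picked index 5: u0 ∈ [0, 1/11)
j=7 picked index 6: u0 ∈ [0, 7/55)
j=8 picked index 6: u0 ∈ [-1/11, 2/55)
j=9 picked index 9: u0 ∈ [0, 6/55)
j=10 picked index 10: u0 ∈ [1/55, 1/11)
intersection: [1/55, 2/55)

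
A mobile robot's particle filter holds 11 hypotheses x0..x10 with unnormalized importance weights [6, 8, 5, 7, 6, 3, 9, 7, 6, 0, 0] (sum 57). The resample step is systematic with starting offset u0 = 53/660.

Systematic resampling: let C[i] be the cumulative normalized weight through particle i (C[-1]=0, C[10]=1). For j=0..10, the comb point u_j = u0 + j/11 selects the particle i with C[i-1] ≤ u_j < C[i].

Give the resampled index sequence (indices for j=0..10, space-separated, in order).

C = [2/19, 14/57, 1/3, 26/57, 32/57, 35/57, 44/57, 17/19, 1, 1, 1]
j=0: u_0=53/660 ∈ [0, 2/19) → index 0
j=1: u_1=113/660 ∈ [2/19, 14/57) → index 1
j=2: u_2=173/660 ∈ [14/57, 1/3) → index 2
j=3: u_3=233/660 ∈ [1/3, 26/57) → index 3
j=4: u_4=293/660 ∈ [1/3, 26/57) → index 3
j=5: u_5=353/660 ∈ [26/57, 32/57) → index 4
j=6: u_6=413/660 ∈ [35/57, 44/57) → index 6
j=7: u_7=43/60 ∈ [35/57, 44/57) → index 6
j=8: u_8=533/660 ∈ [44/57, 17/19) → index 7
j=9: u_9=593/660 ∈ [17/19, 1) → index 8
j=10: u_10=653/660 ∈ [17/19, 1) → index 8

0 1 2 3 3 4 6 6 7 8 8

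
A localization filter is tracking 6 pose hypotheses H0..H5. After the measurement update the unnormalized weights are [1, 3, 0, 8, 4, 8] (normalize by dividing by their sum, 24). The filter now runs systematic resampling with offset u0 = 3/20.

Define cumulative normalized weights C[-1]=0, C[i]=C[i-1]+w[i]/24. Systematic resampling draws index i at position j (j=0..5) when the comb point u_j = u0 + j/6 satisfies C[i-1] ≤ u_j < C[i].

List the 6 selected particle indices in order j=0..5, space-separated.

1 3 3 4 5 5

C = [1/24, 1/6, 1/6, 1/2, 2/3, 1]
j=0: u_0=3/20 ∈ [1/24, 1/6) → index 1
j=1: u_1=19/60 ∈ [1/6, 1/2) → index 3
j=2: u_2=29/60 ∈ [1/6, 1/2) → index 3
j=3: u_3=13/20 ∈ [1/2, 2/3) → index 4
j=4: u_4=49/60 ∈ [2/3, 1) → index 5
j=5: u_5=59/60 ∈ [2/3, 1) → index 5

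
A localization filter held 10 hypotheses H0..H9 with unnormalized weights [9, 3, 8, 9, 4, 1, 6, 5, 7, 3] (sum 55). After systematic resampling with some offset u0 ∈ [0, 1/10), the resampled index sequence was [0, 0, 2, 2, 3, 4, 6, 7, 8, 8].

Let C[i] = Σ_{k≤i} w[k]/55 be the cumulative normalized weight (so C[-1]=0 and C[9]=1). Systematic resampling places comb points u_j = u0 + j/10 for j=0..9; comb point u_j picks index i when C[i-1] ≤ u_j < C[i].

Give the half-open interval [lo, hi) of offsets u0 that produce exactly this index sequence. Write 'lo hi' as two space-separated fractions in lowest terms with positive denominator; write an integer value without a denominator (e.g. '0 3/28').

3/110 1/22

C = [9/55, 12/55, 4/11, 29/55, 3/5, 34/55, 8/11, 9/11, 52/55, 1]
j=0 picked index 0: u0 ∈ [0, 9/55)
j=1 picked index 0: u0 ∈ [-1/10, 7/110)
j=2 picked index 2: u0 ∈ [1/55, 9/55)
j=3 picked index 2: u0 ∈ [-9/110, 7/110)
j=4 picked index 3: u0 ∈ [-2/55, 7/55)
j=5 picked index 4: u0 ∈ [3/110, 1/10)
j=6 picked index 6: u0 ∈ [1/55, 7/55)
j=7 picked index 7: u0 ∈ [3/110, 13/110)
j=8 picked index 8: u0 ∈ [1/55, 8/55)
j=9 picked index 8: u0 ∈ [-9/110, 1/22)
intersection: [3/110, 1/22)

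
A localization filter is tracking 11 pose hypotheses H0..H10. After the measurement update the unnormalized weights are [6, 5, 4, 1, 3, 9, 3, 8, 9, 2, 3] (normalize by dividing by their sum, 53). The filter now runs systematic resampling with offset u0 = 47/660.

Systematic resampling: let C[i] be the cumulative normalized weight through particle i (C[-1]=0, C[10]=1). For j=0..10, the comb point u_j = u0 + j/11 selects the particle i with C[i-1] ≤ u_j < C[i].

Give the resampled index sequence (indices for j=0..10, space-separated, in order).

C = [6/53, 11/53, 15/53, 16/53, 19/53, 28/53, 31/53, 39/53, 48/53, 50/53, 1]
j=0: u_0=47/660 ∈ [0, 6/53) → index 0
j=1: u_1=107/660 ∈ [6/53, 11/53) → index 1
j=2: u_2=167/660 ∈ [11/53, 15/53) → index 2
j=3: u_3=227/660 ∈ [16/53, 19/53) → index 4
j=4: u_4=287/660 ∈ [19/53, 28/53) → index 5
j=5: u_5=347/660 ∈ [19/53, 28/53) → index 5
j=6: u_6=37/60 ∈ [31/53, 39/53) → index 7
j=7: u_7=467/660 ∈ [31/53, 39/53) → index 7
j=8: u_8=527/660 ∈ [39/53, 48/53) → index 8
j=9: u_9=587/660 ∈ [39/53, 48/53) → index 8
j=10: u_10=647/660 ∈ [50/53, 1) → index 10

0 1 2 4 5 5 7 7 8 8 10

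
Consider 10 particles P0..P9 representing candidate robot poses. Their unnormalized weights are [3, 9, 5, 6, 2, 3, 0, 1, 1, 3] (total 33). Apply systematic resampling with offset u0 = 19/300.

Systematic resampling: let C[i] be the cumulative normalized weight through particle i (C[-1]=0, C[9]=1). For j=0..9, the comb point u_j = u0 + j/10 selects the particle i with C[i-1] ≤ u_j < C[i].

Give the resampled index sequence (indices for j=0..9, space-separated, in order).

C = [1/11, 4/11, 17/33, 23/33, 25/33, 28/33, 28/33, 29/33, 10/11, 1]
j=0: u_0=19/300 ∈ [0, 1/11) → index 0
j=1: u_1=49/300 ∈ [1/11, 4/11) → index 1
j=2: u_2=79/300 ∈ [1/11, 4/11) → index 1
j=3: u_3=109/300 ∈ [1/11, 4/11) → index 1
j=4: u_4=139/300 ∈ [4/11, 17/33) → index 2
j=5: u_5=169/300 ∈ [17/33, 23/33) → index 3
j=6: u_6=199/300 ∈ [17/33, 23/33) → index 3
j=7: u_7=229/300 ∈ [25/33, 28/33) → index 5
j=8: u_8=259/300 ∈ [28/33, 29/33) → index 7
j=9: u_9=289/300 ∈ [10/11, 1) → index 9

0 1 1 1 2 3 3 5 7 9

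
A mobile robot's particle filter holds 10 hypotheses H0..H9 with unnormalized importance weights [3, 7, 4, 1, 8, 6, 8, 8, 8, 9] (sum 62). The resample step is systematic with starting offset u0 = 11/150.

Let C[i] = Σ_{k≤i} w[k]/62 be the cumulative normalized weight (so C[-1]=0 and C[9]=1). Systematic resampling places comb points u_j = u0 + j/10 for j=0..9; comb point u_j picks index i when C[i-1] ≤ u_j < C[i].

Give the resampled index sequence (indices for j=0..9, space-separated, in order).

1 2 4 5 6 6 7 8 9 9

C = [3/62, 5/31, 7/31, 15/62, 23/62, 29/62, 37/62, 45/62, 53/62, 1]
j=0: u_0=11/150 ∈ [3/62, 5/31) → index 1
j=1: u_1=13/75 ∈ [5/31, 7/31) → index 2
j=2: u_2=41/150 ∈ [15/62, 23/62) → index 4
j=3: u_3=28/75 ∈ [23/62, 29/62) → index 5
j=4: u_4=71/150 ∈ [29/62, 37/62) → index 6
j=5: u_5=43/75 ∈ [29/62, 37/62) → index 6
j=6: u_6=101/150 ∈ [37/62, 45/62) → index 7
j=7: u_7=58/75 ∈ [45/62, 53/62) → index 8
j=8: u_8=131/150 ∈ [53/62, 1) → index 9
j=9: u_9=73/75 ∈ [53/62, 1) → index 9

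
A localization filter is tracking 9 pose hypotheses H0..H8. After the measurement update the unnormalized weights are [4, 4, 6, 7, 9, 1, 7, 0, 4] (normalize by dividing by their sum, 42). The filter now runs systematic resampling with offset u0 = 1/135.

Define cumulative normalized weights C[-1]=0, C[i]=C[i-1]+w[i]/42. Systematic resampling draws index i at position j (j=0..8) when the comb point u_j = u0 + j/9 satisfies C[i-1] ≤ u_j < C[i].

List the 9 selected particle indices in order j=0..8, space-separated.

0 1 2 3 3 4 4 6 6

C = [2/21, 4/21, 1/3, 1/2, 5/7, 31/42, 19/21, 19/21, 1]
j=0: u_0=1/135 ∈ [0, 2/21) → index 0
j=1: u_1=16/135 ∈ [2/21, 4/21) → index 1
j=2: u_2=31/135 ∈ [4/21, 1/3) → index 2
j=3: u_3=46/135 ∈ [1/3, 1/2) → index 3
j=4: u_4=61/135 ∈ [1/3, 1/2) → index 3
j=5: u_5=76/135 ∈ [1/2, 5/7) → index 4
j=6: u_6=91/135 ∈ [1/2, 5/7) → index 4
j=7: u_7=106/135 ∈ [31/42, 19/21) → index 6
j=8: u_8=121/135 ∈ [31/42, 19/21) → index 6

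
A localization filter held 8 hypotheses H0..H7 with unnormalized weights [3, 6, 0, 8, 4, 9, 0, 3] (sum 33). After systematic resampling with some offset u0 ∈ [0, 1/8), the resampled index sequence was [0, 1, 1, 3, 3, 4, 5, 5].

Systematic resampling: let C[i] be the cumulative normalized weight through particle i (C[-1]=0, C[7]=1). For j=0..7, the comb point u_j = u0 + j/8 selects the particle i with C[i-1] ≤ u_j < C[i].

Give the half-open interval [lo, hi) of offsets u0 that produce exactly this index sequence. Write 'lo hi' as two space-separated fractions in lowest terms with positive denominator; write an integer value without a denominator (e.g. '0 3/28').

0 1/88

C = [1/11, 3/11, 3/11, 17/33, 7/11, 10/11, 10/11, 1]
j=0 picked index 0: u0 ∈ [0, 1/11)
j=1 picked index 1: u0 ∈ [-3/88, 13/88)
j=2 picked index 1: u0 ∈ [-7/44, 1/44)
j=3 picked index 3: u0 ∈ [-9/88, 37/264)
j=4 picked index 3: u0 ∈ [-5/22, 1/66)
j=5 picked index 4: u0 ∈ [-29/264, 1/88)
j=6 picked index 5: u0 ∈ [-5/44, 7/44)
j=7 picked index 5: u0 ∈ [-21/88, 3/88)
intersection: [0, 1/88)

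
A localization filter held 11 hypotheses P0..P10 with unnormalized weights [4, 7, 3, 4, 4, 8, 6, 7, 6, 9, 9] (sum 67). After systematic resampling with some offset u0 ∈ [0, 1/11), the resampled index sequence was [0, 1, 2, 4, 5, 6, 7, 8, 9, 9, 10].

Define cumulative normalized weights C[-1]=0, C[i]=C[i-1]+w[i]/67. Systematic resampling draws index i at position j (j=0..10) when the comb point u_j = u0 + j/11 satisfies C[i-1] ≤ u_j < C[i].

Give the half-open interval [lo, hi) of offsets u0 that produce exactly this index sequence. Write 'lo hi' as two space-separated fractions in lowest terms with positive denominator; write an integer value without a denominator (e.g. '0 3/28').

4/737 20/737

C = [4/67, 11/67, 14/67, 18/67, 22/67, 30/67, 36/67, 43/67, 49/67, 58/67, 1]
j=0 picked index 0: u0 ∈ [0, 4/67)
j=1 picked index 1: u0 ∈ [-23/737, 54/737)
j=2 picked index 2: u0 ∈ [-13/737, 20/737)
j=3 picked index 4: u0 ∈ [-3/737, 41/737)
j=4 picked index 5: u0 ∈ [-26/737, 62/737)
j=5 picked index 6: u0 ∈ [-5/737, 61/737)
j=6 picked index 7: u0 ∈ [-6/737, 71/737)
j=7 picked index 8: u0 ∈ [4/737, 70/737)
j=8 picked index 9: u0 ∈ [3/737, 102/737)
j=9 picked index 9: u0 ∈ [-64/737, 35/737)
j=10 picked index 10: u0 ∈ [-32/737, 1/11)
intersection: [4/737, 20/737)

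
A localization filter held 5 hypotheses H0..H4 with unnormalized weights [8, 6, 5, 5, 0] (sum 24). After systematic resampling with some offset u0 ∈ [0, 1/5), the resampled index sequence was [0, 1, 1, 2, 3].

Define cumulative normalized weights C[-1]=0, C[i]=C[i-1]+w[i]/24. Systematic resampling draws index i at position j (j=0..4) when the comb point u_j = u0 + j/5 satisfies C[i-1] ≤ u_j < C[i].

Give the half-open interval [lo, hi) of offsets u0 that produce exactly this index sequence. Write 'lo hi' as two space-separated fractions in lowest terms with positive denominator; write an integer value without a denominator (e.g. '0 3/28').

C = [1/3, 7/12, 19/24, 1, 1]
j=0 picked index 0: u0 ∈ [0, 1/3)
j=1 picked index 1: u0 ∈ [2/15, 23/60)
j=2 picked index 1: u0 ∈ [-1/15, 11/60)
j=3 picked index 2: u0 ∈ [-1/60, 23/120)
j=4 picked index 3: u0 ∈ [-1/120, 1/5)
intersection: [2/15, 11/60)

2/15 11/60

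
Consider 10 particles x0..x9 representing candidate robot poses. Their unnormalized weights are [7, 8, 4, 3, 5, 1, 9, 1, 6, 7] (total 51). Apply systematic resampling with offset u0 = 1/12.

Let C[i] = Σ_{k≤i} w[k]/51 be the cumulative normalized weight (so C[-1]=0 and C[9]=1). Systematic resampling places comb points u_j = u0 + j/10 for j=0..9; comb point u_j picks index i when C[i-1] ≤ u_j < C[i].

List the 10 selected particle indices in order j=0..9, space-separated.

0 1 1 3 4 6 6 8 9 9

C = [7/51, 5/17, 19/51, 22/51, 9/17, 28/51, 37/51, 38/51, 44/51, 1]
j=0: u_0=1/12 ∈ [0, 7/51) → index 0
j=1: u_1=11/60 ∈ [7/51, 5/17) → index 1
j=2: u_2=17/60 ∈ [7/51, 5/17) → index 1
j=3: u_3=23/60 ∈ [19/51, 22/51) → index 3
j=4: u_4=29/60 ∈ [22/51, 9/17) → index 4
j=5: u_5=7/12 ∈ [28/51, 37/51) → index 6
j=6: u_6=41/60 ∈ [28/51, 37/51) → index 6
j=7: u_7=47/60 ∈ [38/51, 44/51) → index 8
j=8: u_8=53/60 ∈ [44/51, 1) → index 9
j=9: u_9=59/60 ∈ [44/51, 1) → index 9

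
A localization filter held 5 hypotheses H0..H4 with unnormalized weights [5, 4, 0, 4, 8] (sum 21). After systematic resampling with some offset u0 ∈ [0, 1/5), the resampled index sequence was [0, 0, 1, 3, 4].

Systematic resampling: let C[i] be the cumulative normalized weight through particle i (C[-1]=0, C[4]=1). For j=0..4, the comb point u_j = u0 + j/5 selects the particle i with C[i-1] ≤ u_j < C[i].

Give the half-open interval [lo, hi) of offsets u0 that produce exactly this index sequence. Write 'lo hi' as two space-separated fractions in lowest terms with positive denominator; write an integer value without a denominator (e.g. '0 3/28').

C = [5/21, 3/7, 3/7, 13/21, 1]
j=0 picked index 0: u0 ∈ [0, 5/21)
j=1 picked index 0: u0 ∈ [-1/5, 4/105)
j=2 picked index 1: u0 ∈ [-17/105, 1/35)
j=3 picked index 3: u0 ∈ [-6/35, 2/105)
j=4 picked index 4: u0 ∈ [-19/105, 1/5)
intersection: [0, 2/105)

0 2/105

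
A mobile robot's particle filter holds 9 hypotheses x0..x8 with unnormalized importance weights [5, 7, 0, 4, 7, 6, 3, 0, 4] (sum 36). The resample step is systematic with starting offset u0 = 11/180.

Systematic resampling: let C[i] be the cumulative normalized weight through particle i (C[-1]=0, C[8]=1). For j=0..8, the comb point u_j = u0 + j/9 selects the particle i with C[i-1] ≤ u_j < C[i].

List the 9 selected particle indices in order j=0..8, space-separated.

0 1 1 3 4 4 5 6 8

C = [5/36, 1/3, 1/3, 4/9, 23/36, 29/36, 8/9, 8/9, 1]
j=0: u_0=11/180 ∈ [0, 5/36) → index 0
j=1: u_1=31/180 ∈ [5/36, 1/3) → index 1
j=2: u_2=17/60 ∈ [5/36, 1/3) → index 1
j=3: u_3=71/180 ∈ [1/3, 4/9) → index 3
j=4: u_4=91/180 ∈ [4/9, 23/36) → index 4
j=5: u_5=37/60 ∈ [4/9, 23/36) → index 4
j=6: u_6=131/180 ∈ [23/36, 29/36) → index 5
j=7: u_7=151/180 ∈ [29/36, 8/9) → index 6
j=8: u_8=19/20 ∈ [8/9, 1) → index 8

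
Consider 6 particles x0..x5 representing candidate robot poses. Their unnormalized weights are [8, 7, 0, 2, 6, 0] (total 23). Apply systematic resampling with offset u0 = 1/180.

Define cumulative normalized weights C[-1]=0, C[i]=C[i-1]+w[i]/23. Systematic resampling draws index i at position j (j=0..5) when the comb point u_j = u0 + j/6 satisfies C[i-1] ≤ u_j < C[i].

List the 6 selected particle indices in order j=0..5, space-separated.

0 0 0 1 3 4

C = [8/23, 15/23, 15/23, 17/23, 1, 1]
j=0: u_0=1/180 ∈ [0, 8/23) → index 0
j=1: u_1=31/180 ∈ [0, 8/23) → index 0
j=2: u_2=61/180 ∈ [0, 8/23) → index 0
j=3: u_3=91/180 ∈ [8/23, 15/23) → index 1
j=4: u_4=121/180 ∈ [15/23, 17/23) → index 3
j=5: u_5=151/180 ∈ [17/23, 1) → index 4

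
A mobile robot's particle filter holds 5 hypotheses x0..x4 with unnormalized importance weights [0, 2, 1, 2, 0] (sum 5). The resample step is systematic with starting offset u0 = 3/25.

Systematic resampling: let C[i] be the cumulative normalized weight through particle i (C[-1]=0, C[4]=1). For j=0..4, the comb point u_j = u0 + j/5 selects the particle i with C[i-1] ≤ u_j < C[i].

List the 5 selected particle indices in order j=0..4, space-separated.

1 1 2 3 3

C = [0, 2/5, 3/5, 1, 1]
j=0: u_0=3/25 ∈ [0, 2/5) → index 1
j=1: u_1=8/25 ∈ [0, 2/5) → index 1
j=2: u_2=13/25 ∈ [2/5, 3/5) → index 2
j=3: u_3=18/25 ∈ [3/5, 1) → index 3
j=4: u_4=23/25 ∈ [3/5, 1) → index 3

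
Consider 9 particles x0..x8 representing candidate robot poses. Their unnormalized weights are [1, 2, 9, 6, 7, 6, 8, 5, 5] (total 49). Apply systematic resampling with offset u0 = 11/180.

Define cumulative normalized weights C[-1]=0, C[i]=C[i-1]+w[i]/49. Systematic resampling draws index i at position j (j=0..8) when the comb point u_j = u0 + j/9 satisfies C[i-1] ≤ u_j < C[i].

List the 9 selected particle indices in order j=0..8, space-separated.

1 2 3 4 4 5 6 7 8

C = [1/49, 3/49, 12/49, 18/49, 25/49, 31/49, 39/49, 44/49, 1]
j=0: u_0=11/180 ∈ [1/49, 3/49) → index 1
j=1: u_1=31/180 ∈ [3/49, 12/49) → index 2
j=2: u_2=17/60 ∈ [12/49, 18/49) → index 3
j=3: u_3=71/180 ∈ [18/49, 25/49) → index 4
j=4: u_4=91/180 ∈ [18/49, 25/49) → index 4
j=5: u_5=37/60 ∈ [25/49, 31/49) → index 5
j=6: u_6=131/180 ∈ [31/49, 39/49) → index 6
j=7: u_7=151/180 ∈ [39/49, 44/49) → index 7
j=8: u_8=19/20 ∈ [44/49, 1) → index 8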